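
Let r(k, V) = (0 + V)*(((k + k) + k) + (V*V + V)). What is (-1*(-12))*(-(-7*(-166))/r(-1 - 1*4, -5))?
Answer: 13944/25 ≈ 557.76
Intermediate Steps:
r(k, V) = V*(V + V**2 + 3*k) (r(k, V) = V*((2*k + k) + (V**2 + V)) = V*(3*k + (V + V**2)) = V*(V + V**2 + 3*k))
(-1*(-12))*(-(-7*(-166))/r(-1 - 1*4, -5)) = (-1*(-12))*(-(-7*(-166))/((-5*(-5 + (-5)**2 + 3*(-1 - 1*4))))) = 12*(-1162/((-5*(-5 + 25 + 3*(-1 - 4))))) = 12*(-1162/((-5*(-5 + 25 + 3*(-5))))) = 12*(-1162/((-5*(-5 + 25 - 15)))) = 12*(-1162/((-5*5))) = 12*(-1162/(-25)) = 12*(-1162*(-1)/25) = 12*(-1*(-1162/25)) = 12*(1162/25) = 13944/25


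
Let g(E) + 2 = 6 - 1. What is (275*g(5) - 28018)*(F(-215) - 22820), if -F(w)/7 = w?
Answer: 579618795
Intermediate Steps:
g(E) = 3 (g(E) = -2 + (6 - 1) = -2 + 5 = 3)
F(w) = -7*w
(275*g(5) - 28018)*(F(-215) - 22820) = (275*3 - 28018)*(-7*(-215) - 22820) = (825 - 28018)*(1505 - 22820) = -27193*(-21315) = 579618795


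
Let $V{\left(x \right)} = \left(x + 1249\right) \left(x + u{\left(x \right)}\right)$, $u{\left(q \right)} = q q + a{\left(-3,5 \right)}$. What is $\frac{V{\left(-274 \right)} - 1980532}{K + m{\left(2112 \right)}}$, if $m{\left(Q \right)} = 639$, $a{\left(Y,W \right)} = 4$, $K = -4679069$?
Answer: $- \frac{35477659}{2339215} \approx -15.166$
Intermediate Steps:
$u{\left(q \right)} = 4 + q^{2}$ ($u{\left(q \right)} = q q + 4 = q^{2} + 4 = 4 + q^{2}$)
$V{\left(x \right)} = \left(1249 + x\right) \left(4 + x + x^{2}\right)$ ($V{\left(x \right)} = \left(x + 1249\right) \left(x + \left(4 + x^{2}\right)\right) = \left(1249 + x\right) \left(4 + x + x^{2}\right)$)
$\frac{V{\left(-274 \right)} - 1980532}{K + m{\left(2112 \right)}} = \frac{\left(4996 + \left(-274\right)^{3} + 1250 \left(-274\right)^{2} + 1253 \left(-274\right)\right) - 1980532}{-4679069 + 639} = \frac{\left(4996 - 20570824 + 1250 \cdot 75076 - 343322\right) - 1980532}{-4678430} = \left(\left(4996 - 20570824 + 93845000 - 343322\right) - 1980532\right) \left(- \frac{1}{4678430}\right) = \left(72935850 - 1980532\right) \left(- \frac{1}{4678430}\right) = 70955318 \left(- \frac{1}{4678430}\right) = - \frac{35477659}{2339215}$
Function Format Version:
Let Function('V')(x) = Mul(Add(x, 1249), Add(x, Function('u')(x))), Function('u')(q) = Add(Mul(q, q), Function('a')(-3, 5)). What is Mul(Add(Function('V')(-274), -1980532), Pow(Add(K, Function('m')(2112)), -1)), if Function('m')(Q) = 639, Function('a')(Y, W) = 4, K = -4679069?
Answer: Rational(-35477659, 2339215) ≈ -15.166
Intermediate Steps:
Function('u')(q) = Add(4, Pow(q, 2)) (Function('u')(q) = Add(Mul(q, q), 4) = Add(Pow(q, 2), 4) = Add(4, Pow(q, 2)))
Function('V')(x) = Mul(Add(1249, x), Add(4, x, Pow(x, 2))) (Function('V')(x) = Mul(Add(x, 1249), Add(x, Add(4, Pow(x, 2)))) = Mul(Add(1249, x), Add(4, x, Pow(x, 2))))
Mul(Add(Function('V')(-274), -1980532), Pow(Add(K, Function('m')(2112)), -1)) = Mul(Add(Add(4996, Pow(-274, 3), Mul(1250, Pow(-274, 2)), Mul(1253, -274)), -1980532), Pow(Add(-4679069, 639), -1)) = Mul(Add(Add(4996, -20570824, Mul(1250, 75076), -343322), -1980532), Pow(-4678430, -1)) = Mul(Add(Add(4996, -20570824, 93845000, -343322), -1980532), Rational(-1, 4678430)) = Mul(Add(72935850, -1980532), Rational(-1, 4678430)) = Mul(70955318, Rational(-1, 4678430)) = Rational(-35477659, 2339215)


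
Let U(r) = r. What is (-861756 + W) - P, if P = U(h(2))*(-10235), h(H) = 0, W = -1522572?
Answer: -2384328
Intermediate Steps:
P = 0 (P = 0*(-10235) = 0)
(-861756 + W) - P = (-861756 - 1522572) - 1*0 = -2384328 + 0 = -2384328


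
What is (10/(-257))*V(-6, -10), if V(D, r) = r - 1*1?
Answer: 110/257 ≈ 0.42802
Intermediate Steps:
V(D, r) = -1 + r (V(D, r) = r - 1 = -1 + r)
(10/(-257))*V(-6, -10) = (10/(-257))*(-1 - 10) = (10*(-1/257))*(-11) = -10/257*(-11) = 110/257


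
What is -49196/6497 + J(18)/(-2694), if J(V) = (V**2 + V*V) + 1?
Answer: -136750577/17502918 ≈ -7.8130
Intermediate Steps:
J(V) = 1 + 2*V**2 (J(V) = (V**2 + V**2) + 1 = 2*V**2 + 1 = 1 + 2*V**2)
-49196/6497 + J(18)/(-2694) = -49196/6497 + (1 + 2*18**2)/(-2694) = -49196*1/6497 + (1 + 2*324)*(-1/2694) = -49196/6497 + (1 + 648)*(-1/2694) = -49196/6497 + 649*(-1/2694) = -49196/6497 - 649/2694 = -136750577/17502918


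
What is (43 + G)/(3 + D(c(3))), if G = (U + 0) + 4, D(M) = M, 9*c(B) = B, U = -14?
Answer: 99/10 ≈ 9.9000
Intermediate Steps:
c(B) = B/9
G = -10 (G = (-14 + 0) + 4 = -14 + 4 = -10)
(43 + G)/(3 + D(c(3))) = (43 - 10)/(3 + (1/9)*3) = 33/(3 + 1/3) = 33/(10/3) = (3/10)*33 = 99/10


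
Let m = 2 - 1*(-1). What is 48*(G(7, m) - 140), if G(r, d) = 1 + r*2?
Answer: -6000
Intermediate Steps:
m = 3 (m = 2 + 1 = 3)
G(r, d) = 1 + 2*r
48*(G(7, m) - 140) = 48*((1 + 2*7) - 140) = 48*((1 + 14) - 140) = 48*(15 - 140) = 48*(-125) = -6000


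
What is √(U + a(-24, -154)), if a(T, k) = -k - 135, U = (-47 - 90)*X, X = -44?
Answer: √6047 ≈ 77.762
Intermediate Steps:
U = 6028 (U = (-47 - 90)*(-44) = -137*(-44) = 6028)
a(T, k) = -135 - k
√(U + a(-24, -154)) = √(6028 + (-135 - 1*(-154))) = √(6028 + (-135 + 154)) = √(6028 + 19) = √6047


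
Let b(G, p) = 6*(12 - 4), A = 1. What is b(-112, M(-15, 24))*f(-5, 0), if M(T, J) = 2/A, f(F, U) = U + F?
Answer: -240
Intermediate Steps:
f(F, U) = F + U
M(T, J) = 2 (M(T, J) = 2/1 = 2*1 = 2)
b(G, p) = 48 (b(G, p) = 6*8 = 48)
b(-112, M(-15, 24))*f(-5, 0) = 48*(-5 + 0) = 48*(-5) = -240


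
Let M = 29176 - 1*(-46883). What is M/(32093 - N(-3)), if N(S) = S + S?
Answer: 76059/32099 ≈ 2.3695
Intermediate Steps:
N(S) = 2*S
M = 76059 (M = 29176 + 46883 = 76059)
M/(32093 - N(-3)) = 76059/(32093 - 2*(-3)) = 76059/(32093 - 1*(-6)) = 76059/(32093 + 6) = 76059/32099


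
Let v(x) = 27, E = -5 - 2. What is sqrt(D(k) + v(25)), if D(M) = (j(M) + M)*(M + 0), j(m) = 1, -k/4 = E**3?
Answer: sqrt(1883783) ≈ 1372.5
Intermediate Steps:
E = -7
k = 1372 (k = -4*(-7)**3 = -4*(-343) = 1372)
D(M) = M*(1 + M) (D(M) = (1 + M)*(M + 0) = (1 + M)*M = M*(1 + M))
sqrt(D(k) + v(25)) = sqrt(1372*(1 + 1372) + 27) = sqrt(1372*1373 + 27) = sqrt(1883756 + 27) = sqrt(1883783)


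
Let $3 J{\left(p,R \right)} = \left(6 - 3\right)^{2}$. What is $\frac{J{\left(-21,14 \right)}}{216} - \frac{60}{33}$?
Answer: $- \frac{1429}{792} \approx -1.8043$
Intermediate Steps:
$J{\left(p,R \right)} = 3$ ($J{\left(p,R \right)} = \frac{\left(6 - 3\right)^{2}}{3} = \frac{3^{2}}{3} = \frac{1}{3} \cdot 9 = 3$)
$\frac{J{\left(-21,14 \right)}}{216} - \frac{60}{33} = \frac{3}{216} - \frac{60}{33} = 3 \cdot \frac{1}{216} - \frac{20}{11} = \frac{1}{72} - \frac{20}{11} = - \frac{1429}{792}$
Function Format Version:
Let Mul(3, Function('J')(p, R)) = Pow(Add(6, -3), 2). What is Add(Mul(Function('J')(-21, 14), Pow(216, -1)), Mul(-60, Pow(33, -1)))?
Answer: Rational(-1429, 792) ≈ -1.8043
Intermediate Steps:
Function('J')(p, R) = 3 (Function('J')(p, R) = Mul(Rational(1, 3), Pow(Add(6, -3), 2)) = Mul(Rational(1, 3), Pow(3, 2)) = Mul(Rational(1, 3), 9) = 3)
Add(Mul(Function('J')(-21, 14), Pow(216, -1)), Mul(-60, Pow(33, -1))) = Add(Mul(3, Pow(216, -1)), Mul(-60, Pow(33, -1))) = Add(Mul(3, Rational(1, 216)), Mul(-60, Rational(1, 33))) = Add(Rational(1, 72), Rational(-20, 11)) = Rational(-1429, 792)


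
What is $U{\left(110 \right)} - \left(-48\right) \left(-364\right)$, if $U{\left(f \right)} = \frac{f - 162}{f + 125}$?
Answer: $- \frac{4105972}{235} \approx -17472.0$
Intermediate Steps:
$U{\left(f \right)} = \frac{-162 + f}{125 + f}$
$U{\left(110 \right)} - \left(-48\right) \left(-364\right) = \frac{-162 + 110}{125 + 110} - \left(-48\right) \left(-364\right) = \frac{1}{235} \left(-52\right) - 17472 = - \frac{52}{235} - 17472 = - \frac{4105972}{235}$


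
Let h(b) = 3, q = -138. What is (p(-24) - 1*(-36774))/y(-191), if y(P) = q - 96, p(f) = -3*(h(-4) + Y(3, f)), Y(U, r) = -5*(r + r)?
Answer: -4005/26 ≈ -154.04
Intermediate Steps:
Y(U, r) = -10*r
p(f) = -9 + 30*f (p(f) = -3*(3 - 10*f) = -9 + 30*f)
y(P) = -234 (y(P) = -138 - 96 = -234)
(p(-24) - 1*(-36774))/y(-191) = ((-9 + 30*(-24)) - 1*(-36774))/(-234) = ((-9 - 720) + 36774)*(-1/234) = (-729 + 36774)*(-1/234) = 36045*(-1/234) = -4005/26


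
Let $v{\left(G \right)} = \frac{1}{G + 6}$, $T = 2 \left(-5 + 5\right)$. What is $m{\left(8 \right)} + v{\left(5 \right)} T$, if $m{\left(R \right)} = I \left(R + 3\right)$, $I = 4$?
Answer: $44$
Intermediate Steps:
$T = 0$ ($T = 2 \cdot 0 = 0$)
$v{\left(G \right)} = \frac{1}{6 + G}$
$m{\left(R \right)} = 12 + 4 R$ ($m{\left(R \right)} = 4 \left(R + 3\right) = 4 \left(3 + R\right) = 12 + 4 R$)
$m{\left(8 \right)} + v{\left(5 \right)} T = \left(12 + 4 \cdot 8\right) + \frac{1}{6 + 5} \cdot 0 = \left(12 + 32\right) + \frac{1}{11} \cdot 0 = 44 + \frac{1}{11} \cdot 0 = 44 + 0 = 44$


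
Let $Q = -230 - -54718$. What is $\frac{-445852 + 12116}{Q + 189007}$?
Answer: $- \frac{433736}{243495} \approx -1.7813$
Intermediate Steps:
$Q = 54488$ ($Q = -230 + 54718 = 54488$)
$\frac{-445852 + 12116}{Q + 189007} = \frac{-445852 + 12116}{54488 + 189007} = - \frac{433736}{243495}$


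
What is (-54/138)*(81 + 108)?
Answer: -1701/23 ≈ -73.957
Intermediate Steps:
(-54/138)*(81 + 108) = -54*1/138*189 = -9/23*189 = -1701/23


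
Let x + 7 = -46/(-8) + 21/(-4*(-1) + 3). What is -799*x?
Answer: -5593/4 ≈ -1398.3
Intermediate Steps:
x = 7/4 (x = -7 + (-46/(-8) + 21/(-4*(-1) + 3)) = -7 + (-46*(-⅛) + 21/(4 + 3)) = -7 + (23/4 + 21/7) = -7 + (23/4 + 21*(⅐)) = -7 + (23/4 + 3) = -7 + 35/4 = 7/4 ≈ 1.7500)
-799*x = -799*7/4 = -5593/4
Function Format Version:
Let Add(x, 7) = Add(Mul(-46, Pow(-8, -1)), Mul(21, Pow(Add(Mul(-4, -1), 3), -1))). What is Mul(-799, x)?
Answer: Rational(-5593, 4) ≈ -1398.3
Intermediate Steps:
x = Rational(7, 4) (x = Add(-7, Add(Mul(-46, Pow(-8, -1)), Mul(21, Pow(Add(Mul(-4, -1), 3), -1)))) = Add(-7, Add(Mul(-46, Rational(-1, 8)), Mul(21, Pow(Add(4, 3), -1)))) = Add(-7, Add(Rational(23, 4), Mul(21, Pow(7, -1)))) = Add(-7, Add(Rational(23, 4), Mul(21, Rational(1, 7)))) = Add(-7, Add(Rational(23, 4), 3)) = Add(-7, Rational(35, 4)) = Rational(7, 4) ≈ 1.7500)
Mul(-799, x) = Mul(-799, Rational(7, 4)) = Rational(-5593, 4)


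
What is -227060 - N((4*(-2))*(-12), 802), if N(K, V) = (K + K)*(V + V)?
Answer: -535028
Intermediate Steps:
N(K, V) = 4*K*V (N(K, V) = (2*K)*(2*V) = 4*K*V)
-227060 - N((4*(-2))*(-12), 802) = -227060 - 4*(4*(-2))*(-12)*802 = -227060 - 4*(-8*(-12))*802 = -227060 - 4*96*802 = -227060 - 1*307968 = -227060 - 307968 = -535028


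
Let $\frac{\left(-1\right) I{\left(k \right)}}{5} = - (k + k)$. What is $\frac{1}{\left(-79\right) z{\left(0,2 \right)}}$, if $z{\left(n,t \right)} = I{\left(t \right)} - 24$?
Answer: $\frac{1}{316} \approx 0.0031646$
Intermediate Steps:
$I{\left(k \right)} = 10 k$ ($I{\left(k \right)} = - 5 \left(- (k + k)\right) = - 5 \left(- 2 k\right) = 10 k$)
$z{\left(n,t \right)} = -24 + 10 t$ ($z{\left(n,t \right)} = 10 t - 24 = -24 + 10 t$)
$\frac{1}{\left(-79\right) z{\left(0,2 \right)}} = \frac{1}{\left(-79\right) \left(-24 + 10 \cdot 2\right)} = \frac{1}{\left(-79\right) \left(-24 + 20\right)} = \frac{1}{\left(-79\right) \left(-4\right)} = \frac{1}{316}$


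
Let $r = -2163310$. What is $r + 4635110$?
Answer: $2471800$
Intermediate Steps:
$r + 4635110 = -2163310 + 4635110 = 2471800$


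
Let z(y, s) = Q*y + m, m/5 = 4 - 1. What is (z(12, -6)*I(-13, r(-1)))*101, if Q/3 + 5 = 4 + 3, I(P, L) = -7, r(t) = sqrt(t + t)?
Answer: -61509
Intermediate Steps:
r(t) = sqrt(2)*sqrt(t) (r(t) = sqrt(2*t) = sqrt(2)*sqrt(t))
m = 15 (m = 5*(4 - 1) = 5*3 = 15)
Q = 6 (Q = -15 + 3*(4 + 3) = -15 + 3*7 = -15 + 21 = 6)
z(y, s) = 15 + 6*y (z(y, s) = 6*y + 15 = 15 + 6*y)
(z(12, -6)*I(-13, r(-1)))*101 = ((15 + 6*12)*(-7))*101 = ((15 + 72)*(-7))*101 = (87*(-7))*101 = -609*101 = -61509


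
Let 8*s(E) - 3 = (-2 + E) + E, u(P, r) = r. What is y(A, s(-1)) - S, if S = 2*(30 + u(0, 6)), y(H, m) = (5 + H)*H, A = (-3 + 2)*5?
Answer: -72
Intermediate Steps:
s(E) = ⅛ + E/4 (s(E) = 3/8 + ((-2 + E) + E)/8 = 3/8 + (-2 + 2*E)/8 = 3/8 + (-¼ + E/4) = ⅛ + E/4)
A = -5 (A = -1*5 = -5)
y(H, m) = H*(5 + H)
S = 72 (S = 2*(30 + 6) = 2*36 = 72)
y(A, s(-1)) - S = -5*(5 - 5) - 1*72 = -5*0 - 72 = 0 - 72 = -72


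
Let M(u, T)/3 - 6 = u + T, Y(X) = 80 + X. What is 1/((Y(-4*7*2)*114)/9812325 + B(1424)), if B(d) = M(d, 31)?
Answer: 3270775/14335807737 ≈ 0.00022815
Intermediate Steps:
M(u, T) = 18 + 3*T + 3*u (M(u, T) = 18 + 3*(u + T) = 18 + 3*(T + u) = 18 + (3*T + 3*u) = 18 + 3*T + 3*u)
B(d) = 111 + 3*d (B(d) = 18 + 3*31 + 3*d = 18 + 93 + 3*d = 111 + 3*d)
1/((Y(-4*7*2)*114)/9812325 + B(1424)) = 1/(((80 - 4*7*2)*114)/9812325 + (111 + 3*1424)) = 1/(((80 - 28*2)*114)*(1/9812325) + (111 + 4272)) = 1/(((80 - 56)*114)*(1/9812325) + 4383) = 1/((24*114)*(1/9812325) + 4383) = 1/(2736*(1/9812325) + 4383) = 1/(912/3270775 + 4383) = 1/(14335807737/3270775) = 3270775/14335807737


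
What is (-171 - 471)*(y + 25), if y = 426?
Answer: -289542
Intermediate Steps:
(-171 - 471)*(y + 25) = (-171 - 471)*(426 + 25) = -642*451 = -289542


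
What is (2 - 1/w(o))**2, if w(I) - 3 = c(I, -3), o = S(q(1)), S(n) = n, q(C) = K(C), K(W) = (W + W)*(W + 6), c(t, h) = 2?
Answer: 81/25 ≈ 3.2400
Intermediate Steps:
K(W) = 2*W*(6 + W) (K(W) = (2*W)*(6 + W) = 2*W*(6 + W))
q(C) = 2*C*(6 + C)
o = 14 (o = 2*1*(6 + 1) = 2*1*7 = 14)
w(I) = 5 (w(I) = 3 + 2 = 5)
(2 - 1/w(o))**2 = (2 - 1/5)**2 = (9/5)**2 = 81/25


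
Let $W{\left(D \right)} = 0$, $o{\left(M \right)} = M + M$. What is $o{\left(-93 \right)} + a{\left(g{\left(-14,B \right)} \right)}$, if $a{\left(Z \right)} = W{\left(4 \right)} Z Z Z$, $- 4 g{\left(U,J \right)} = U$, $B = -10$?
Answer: $-186$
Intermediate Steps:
$o{\left(M \right)} = 2 M$
$g{\left(U,J \right)} = - \frac{U}{4}$
$a{\left(Z \right)} = 0$ ($a{\left(Z \right)} = 0 Z Z Z = 0 Z^{2} = 0$)
$o{\left(-93 \right)} + a{\left(g{\left(-14,B \right)} \right)} = 2 \left(-93\right) + 0 = -186 + 0 = -186$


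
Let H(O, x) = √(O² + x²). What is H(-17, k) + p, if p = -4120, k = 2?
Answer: -4120 + √293 ≈ -4102.9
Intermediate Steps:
H(-17, k) + p = √((-17)² + 2²) - 4120 = √(289 + 4) - 4120 = √293 - 4120 = -4120 + √293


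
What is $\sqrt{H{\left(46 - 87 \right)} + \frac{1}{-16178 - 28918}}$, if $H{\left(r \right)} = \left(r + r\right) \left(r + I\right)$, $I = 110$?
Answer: $\frac{i \sqrt{2876596827306}}{22548} \approx 75.22 i$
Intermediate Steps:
$H{\left(r \right)} = 2 r \left(110 + r\right)$ ($H{\left(r \right)} = \left(r + r\right) \left(r + 110\right) = 2 r \left(110 + r\right)$)
$\sqrt{H{\left(46 - 87 \right)} + \frac{1}{-16178 - 28918}} = \sqrt{2 \left(46 - 87\right) \left(110 + \left(46 - 87\right)\right) + \frac{1}{-16178 - 28918}} = \sqrt{2 \left(46 - 87\right) \left(110 + \left(46 - 87\right)\right) + \frac{1}{-45096}} = \sqrt{2 \left(-41\right) \left(110 - 41\right) - \frac{1}{45096}} = \sqrt{2 \left(-41\right) 69 - \frac{1}{45096}} = \sqrt{-5658 - \frac{1}{45096}} = \sqrt{- \frac{255153169}{45096}} = \frac{i \sqrt{2876596827306}}{22548}$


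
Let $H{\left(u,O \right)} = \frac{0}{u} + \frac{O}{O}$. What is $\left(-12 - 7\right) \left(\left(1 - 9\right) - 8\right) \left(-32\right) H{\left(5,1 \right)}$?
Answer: $-9728$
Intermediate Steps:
$H{\left(u,O \right)} = 1$ ($H{\left(u,O \right)} = 0 + 1 = 1$)
$\left(-12 - 7\right) \left(\left(1 - 9\right) - 8\right) \left(-32\right) H{\left(5,1 \right)} = \left(-12 - 7\right) \left(\left(1 - 9\right) - 8\right) \left(-32\right) 1 = - 19 \left(-8 - 8\right) \left(-32\right) 1 = \left(-19\right) \left(-16\right) \left(-32\right) 1 = 304 \left(-32\right) 1 = \left(-9728\right) 1 = -9728$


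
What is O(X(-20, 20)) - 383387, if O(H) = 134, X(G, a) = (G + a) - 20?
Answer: -383253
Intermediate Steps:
X(G, a) = -20 + G + a
O(X(-20, 20)) - 383387 = 134 - 383387 = -383253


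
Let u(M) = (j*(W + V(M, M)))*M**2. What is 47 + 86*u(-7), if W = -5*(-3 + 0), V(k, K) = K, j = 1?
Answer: 33759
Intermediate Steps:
W = 15 (W = -5*(-3) = 15)
u(M) = M**2*(15 + M) (u(M) = (1*(15 + M))*M**2 = (15 + M)*M**2 = M**2*(15 + M))
47 + 86*u(-7) = 47 + 86*((-7)**2*(15 - 7)) = 47 + 86*(49*8) = 47 + 86*392 = 47 + 33712 = 33759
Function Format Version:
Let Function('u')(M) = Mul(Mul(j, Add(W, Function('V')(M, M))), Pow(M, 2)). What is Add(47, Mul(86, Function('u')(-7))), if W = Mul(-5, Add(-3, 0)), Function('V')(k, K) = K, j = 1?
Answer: 33759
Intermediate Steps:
W = 15 (W = Mul(-5, -3) = 15)
Function('u')(M) = Mul(Pow(M, 2), Add(15, M)) (Function('u')(M) = Mul(Mul(1, Add(15, M)), Pow(M, 2)) = Mul(Add(15, M), Pow(M, 2)) = Mul(Pow(M, 2), Add(15, M)))
Add(47, Mul(86, Function('u')(-7))) = Add(47, Mul(86, Mul(Pow(-7, 2), Add(15, -7)))) = Add(47, Mul(86, Mul(49, 8))) = Add(47, Mul(86, 392)) = Add(47, 33712) = 33759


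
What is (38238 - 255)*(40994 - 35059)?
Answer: 225429105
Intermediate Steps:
(38238 - 255)*(40994 - 35059) = 37983*5935 = 225429105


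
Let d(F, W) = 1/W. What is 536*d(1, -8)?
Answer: -67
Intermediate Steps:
536*d(1, -8) = 536/(-8) = 536*(-1/8) = -67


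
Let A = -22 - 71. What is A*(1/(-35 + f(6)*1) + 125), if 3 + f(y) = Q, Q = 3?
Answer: -406782/35 ≈ -11622.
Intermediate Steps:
f(y) = 0 (f(y) = -3 + 3 = 0)
A = -93
A*(1/(-35 + f(6)*1) + 125) = -93*(1/(-35 + 0*1) + 125) = -93*(1/(-35 + 0) + 125) = -93*(1/(-35) + 125) = -93*(-1/35 + 125) = -93*4374/35 = -406782/35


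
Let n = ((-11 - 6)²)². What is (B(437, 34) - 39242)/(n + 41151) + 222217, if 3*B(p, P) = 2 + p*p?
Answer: 27704262239/124672 ≈ 2.2222e+5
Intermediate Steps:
B(p, P) = ⅔ + p²/3 (B(p, P) = (2 + p*p)/3 = (2 + p²)/3 = ⅔ + p²/3)
n = 83521 (n = ((-17)²)² = 289² = 83521)
(B(437, 34) - 39242)/(n + 41151) + 222217 = ((⅔ + (⅓)*437²) - 39242)/(83521 + 41151) + 222217 = ((⅔ + (⅓)*190969) - 39242)/124672 + 222217 = ((⅔ + 190969/3) - 39242)*(1/124672) + 222217 = (63657 - 39242)*(1/124672) + 222217 = 24415*(1/124672) + 222217 = 24415/124672 + 222217 = 27704262239/124672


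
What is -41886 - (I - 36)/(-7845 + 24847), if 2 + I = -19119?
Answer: -712126615/17002 ≈ -41885.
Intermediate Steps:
I = -19121 (I = -2 - 19119 = -19121)
-41886 - (I - 36)/(-7845 + 24847) = -41886 - (-19121 - 36)/(-7845 + 24847) = -41886 - (-19157)/17002 = -41886 - 1*(-19157/17002) = -41886 + 19157/17002 = -712126615/17002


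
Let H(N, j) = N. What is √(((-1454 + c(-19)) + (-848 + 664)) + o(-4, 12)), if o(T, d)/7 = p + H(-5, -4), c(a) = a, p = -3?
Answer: I*√1713 ≈ 41.388*I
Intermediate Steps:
o(T, d) = -56 (o(T, d) = 7*(-3 - 5) = 7*(-8) = -56)
√(((-1454 + c(-19)) + (-848 + 664)) + o(-4, 12)) = √(((-1454 - 19) + (-848 + 664)) - 56) = √((-1473 - 184) - 56) = √(-1657 - 56) = √(-1713) = I*√1713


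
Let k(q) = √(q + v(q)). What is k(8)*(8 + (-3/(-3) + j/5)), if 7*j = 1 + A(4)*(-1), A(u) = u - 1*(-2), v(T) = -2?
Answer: 62*√6/7 ≈ 21.695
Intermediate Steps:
A(u) = 2 + u (A(u) = u + 2 = 2 + u)
j = -5/7 (j = (1 + (2 + 4)*(-1))/7 = (1 + 6*(-1))/7 = (1 - 6)/7 = (⅐)*(-5) = -5/7 ≈ -0.71429)
k(q) = √(-2 + q) (k(q) = √(q - 2) = √(-2 + q))
k(8)*(8 + (-3/(-3) + j/5)) = √(-2 + 8)*(8 + (-3/(-3) - 5/7/5)) = √6*(8 + (-3*(-⅓) - 5/7*⅕)) = √6*(8 + (1 - ⅐)) = √6*(8 + 6/7) = √6*(62/7) = 62*√6/7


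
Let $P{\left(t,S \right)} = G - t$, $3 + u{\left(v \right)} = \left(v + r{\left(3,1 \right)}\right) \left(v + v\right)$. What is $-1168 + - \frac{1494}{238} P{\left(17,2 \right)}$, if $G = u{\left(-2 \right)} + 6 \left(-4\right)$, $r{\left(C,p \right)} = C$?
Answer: $- \frac{103136}{119} \approx -866.69$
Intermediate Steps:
$u{\left(v \right)} = -3 + 2 v \left(3 + v\right)$ ($u{\left(v \right)} = -3 + \left(v + 3\right) \left(v + v\right) = -3 + \left(3 + v\right) 2 v = -3 + 2 v \left(3 + v\right)$)
$G = -31$ ($G = \left(-3 + 2 \left(-2\right)^{2} + 6 \left(-2\right)\right) + 6 \left(-4\right) = \left(-3 + 2 \cdot 4 - 12\right) - 24 = \left(-3 + 8 - 12\right) - 24 = -7 - 24 = -31$)
$P{\left(t,S \right)} = -31 - t$
$-1168 + - \frac{1494}{238} P{\left(17,2 \right)} = -1168 + - \frac{1494}{238} \left(-31 - 17\right) = -1168 + \left(-1494\right) \frac{1}{238} \left(-31 - 17\right) = -1168 - - \frac{35856}{119} = -1168 + \frac{35856}{119} = - \frac{103136}{119}$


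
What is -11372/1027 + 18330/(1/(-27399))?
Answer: -515783720462/1027 ≈ -5.0222e+8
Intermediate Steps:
-11372/1027 + 18330/(1/(-27399)) = -11372*1/1027 + 18330/(-1/27399) = -11372/1027 + 18330*(-27399) = -11372/1027 - 502223670 = -515783720462/1027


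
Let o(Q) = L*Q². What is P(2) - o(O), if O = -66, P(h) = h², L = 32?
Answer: -139388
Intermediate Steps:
o(Q) = 32*Q²
P(2) - o(O) = 2² - 32*(-66)² = 4 - 32*4356 = 4 - 1*139392 = 4 - 139392 = -139388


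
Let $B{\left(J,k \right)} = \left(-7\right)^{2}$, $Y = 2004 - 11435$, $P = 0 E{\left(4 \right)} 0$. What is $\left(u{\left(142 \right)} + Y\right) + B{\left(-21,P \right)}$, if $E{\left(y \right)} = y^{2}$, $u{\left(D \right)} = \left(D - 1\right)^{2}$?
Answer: $10499$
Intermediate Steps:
$u{\left(D \right)} = \left(-1 + D\right)^{2}$
$P = 0$ ($P = 0 \cdot 4^{2} \cdot 0 = 0 \cdot 16 \cdot 0 = 0 \cdot 0 = 0$)
$Y = -9431$ ($Y = 2004 - 11435 = -9431$)
$B{\left(J,k \right)} = 49$
$\left(u{\left(142 \right)} + Y\right) + B{\left(-21,P \right)} = \left(\left(-1 + 142\right)^{2} - 9431\right) + 49 = \left(141^{2} - 9431\right) + 49 = \left(19881 - 9431\right) + 49 = 10450 + 49 = 10499$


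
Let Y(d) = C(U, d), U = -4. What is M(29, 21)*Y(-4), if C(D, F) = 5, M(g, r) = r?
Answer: 105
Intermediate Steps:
Y(d) = 5
M(29, 21)*Y(-4) = 21*5 = 105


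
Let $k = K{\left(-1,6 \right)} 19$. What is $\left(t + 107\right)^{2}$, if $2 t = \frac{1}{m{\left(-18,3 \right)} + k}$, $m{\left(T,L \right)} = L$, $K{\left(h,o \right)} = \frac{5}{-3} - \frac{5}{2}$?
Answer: $\frac{2390818816}{208849} \approx 11448.0$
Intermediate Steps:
$K{\left(h,o \right)} = - \frac{25}{6}$ ($K{\left(h,o \right)} = 5 \left(- \frac{1}{3}\right) - \frac{5}{2} = - \frac{5}{3} - \frac{5}{2} = - \frac{25}{6}$)
$k = - \frac{475}{6}$ ($k = \left(- \frac{25}{6}\right) 19 = - \frac{475}{6} \approx -79.167$)
$t = - \frac{3}{457}$ ($t = \frac{1}{2 \left(3 - \frac{475}{6}\right)} = \frac{1}{2 \left(- \frac{457}{6}\right)} = \frac{1}{2} \left(- \frac{6}{457}\right) = - \frac{3}{457} \approx -0.0065646$)
$\left(t + 107\right)^{2} = \left(- \frac{3}{457} + 107\right)^{2} = \left(\frac{48896}{457}\right)^{2} = \frac{2390818816}{208849}$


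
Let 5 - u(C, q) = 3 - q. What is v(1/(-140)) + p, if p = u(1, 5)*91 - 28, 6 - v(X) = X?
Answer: 86101/140 ≈ 615.01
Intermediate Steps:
v(X) = 6 - X
u(C, q) = 2 + q (u(C, q) = 5 - (3 - q) = 5 + (-3 + q) = 2 + q)
p = 609 (p = (2 + 5)*91 - 28 = 7*91 - 28 = 637 - 28 = 609)
v(1/(-140)) + p = (6 - 1/(-140)) + 609 = (6 - 1*(-1/140)) + 609 = (6 + 1/140) + 609 = 841/140 + 609 = 86101/140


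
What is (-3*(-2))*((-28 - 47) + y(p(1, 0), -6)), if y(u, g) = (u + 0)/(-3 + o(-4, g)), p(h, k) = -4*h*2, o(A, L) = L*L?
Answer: -4966/11 ≈ -451.45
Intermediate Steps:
o(A, L) = L²
p(h, k) = -8*h
y(u, g) = u/(-3 + g²) (y(u, g) = (u + 0)/(-3 + g²) = u/(-3 + g²))
(-3*(-2))*((-28 - 47) + y(p(1, 0), -6)) = (-3*(-2))*((-28 - 47) + (-8*1)/(-3 + (-6)²)) = 6*(-75 - 8/(-3 + 36)) = 6*(-75 - 8/33) = 6*(-2483/33) = -4966/11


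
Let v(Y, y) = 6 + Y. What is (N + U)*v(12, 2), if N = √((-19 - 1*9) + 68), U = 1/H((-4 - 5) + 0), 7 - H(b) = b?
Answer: 9/8 + 36*√10 ≈ 114.97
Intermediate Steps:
H(b) = 7 - b
U = 1/16 (U = 1/(7 - ((-4 - 5) + 0)) = 1/(7 - (-9 + 0)) = 1/(7 - 1*(-9)) = 1/(7 + 9) = 1/16 ≈ 0.062500)
N = 2*√10 (N = √((-19 - 9) + 68) = √(-28 + 68) = √40 = 2*√10 ≈ 6.3246)
(N + U)*v(12, 2) = (2*√10 + 1/16)*(6 + 12) = (1/16 + 2*√10)*18 = 9/8 + 36*√10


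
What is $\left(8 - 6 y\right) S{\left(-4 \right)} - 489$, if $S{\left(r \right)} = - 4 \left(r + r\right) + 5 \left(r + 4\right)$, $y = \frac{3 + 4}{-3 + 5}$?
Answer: $-905$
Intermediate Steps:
$y = \frac{7}{2} \approx 3.5$
$S{\left(r \right)} = 20 - 3 r$ ($S{\left(r \right)} = - 4 \cdot 2 r + 5 \left(4 + r\right) = - 8 r + \left(20 + 5 r\right) = 20 - 3 r$)
$\left(8 - 6 y\right) S{\left(-4 \right)} - 489 = \left(8 - 21\right) \left(20 - -12\right) - 489 = \left(8 - 21\right) \left(20 + 12\right) - 489 = \left(-13\right) 32 - 489 = -416 - 489 = -905$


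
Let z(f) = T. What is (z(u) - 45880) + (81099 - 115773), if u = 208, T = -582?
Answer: -81136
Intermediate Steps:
z(f) = -582
(z(u) - 45880) + (81099 - 115773) = (-582 - 45880) + (81099 - 115773) = -46462 - 34674 = -81136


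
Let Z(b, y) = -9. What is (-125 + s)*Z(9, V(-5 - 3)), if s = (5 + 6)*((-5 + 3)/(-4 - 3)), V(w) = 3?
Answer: 7677/7 ≈ 1096.7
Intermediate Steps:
s = 22/7 (s = 11*(-2/(-7)) = 11*(-2*(-1/7)) = 11*(2/7) = 22/7 ≈ 3.1429)
(-125 + s)*Z(9, V(-5 - 3)) = (-125 + 22/7)*(-9) = -853/7*(-9) = 7677/7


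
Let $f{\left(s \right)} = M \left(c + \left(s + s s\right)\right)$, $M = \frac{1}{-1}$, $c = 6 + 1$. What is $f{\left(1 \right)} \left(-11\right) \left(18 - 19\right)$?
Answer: $-99$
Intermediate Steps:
$c = 7$
$M = -1$
$f{\left(s \right)} = -7 - s - s^{2}$ ($f{\left(s \right)} = - (7 + \left(s + s s\right)) = - (7 + \left(s + s^{2}\right)) = - (7 + s + s^{2}) = -7 - s - s^{2}$)
$f{\left(1 \right)} \left(-11\right) \left(18 - 19\right) = \left(-7 - 1 - 1^{2}\right) \left(-11\right) \left(18 - 19\right) = \left(-7 - 1 - 1\right) \left(-11\right) \left(18 - 19\right) = \left(-7 - 1 - 1\right) \left(-11\right) \left(-1\right) = \left(-9\right) \left(-11\right) \left(-1\right) = 99 \left(-1\right) = -99$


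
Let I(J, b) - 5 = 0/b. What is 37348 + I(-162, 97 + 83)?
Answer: 37353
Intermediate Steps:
I(J, b) = 5 (I(J, b) = 5 + 0/b = 5 + 0 = 5)
37348 + I(-162, 97 + 83) = 37348 + 5 = 37353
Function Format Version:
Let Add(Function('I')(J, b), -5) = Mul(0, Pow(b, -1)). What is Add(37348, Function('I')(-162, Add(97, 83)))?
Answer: 37353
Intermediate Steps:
Function('I')(J, b) = 5 (Function('I')(J, b) = Add(5, Mul(0, Pow(b, -1))) = Add(5, 0) = 5)
Add(37348, Function('I')(-162, Add(97, 83))) = Add(37348, 5) = 37353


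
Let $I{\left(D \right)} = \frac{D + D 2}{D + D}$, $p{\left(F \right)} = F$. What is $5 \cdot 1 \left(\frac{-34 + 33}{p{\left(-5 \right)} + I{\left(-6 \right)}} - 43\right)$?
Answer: $- \frac{1495}{7} \approx -213.57$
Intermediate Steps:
$I{\left(D \right)} = \frac{3}{2}$ ($I{\left(D \right)} = \frac{D + 2 D}{2 D} = 3 D \frac{1}{2 D} = \frac{3}{2}$)
$5 \cdot 1 \left(\frac{-34 + 33}{p{\left(-5 \right)} + I{\left(-6 \right)}} - 43\right) = 5 \cdot 1 \left(\frac{-34 + 33}{-5 + \frac{3}{2}} - 43\right) = 5 \left(- \frac{1}{- \frac{7}{2}} - 43\right) = 5 \left(\left(-1\right) \left(- \frac{2}{7}\right) - 43\right) = 5 \left(\frac{2}{7} - 43\right) = 5 \left(- \frac{299}{7}\right) = - \frac{1495}{7}$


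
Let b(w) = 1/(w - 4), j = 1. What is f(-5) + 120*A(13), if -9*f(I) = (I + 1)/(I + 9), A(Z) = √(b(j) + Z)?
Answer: ⅑ + 40*√114 ≈ 427.19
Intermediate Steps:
b(w) = 1/(-4 + w)
A(Z) = √(-⅓ + Z) (A(Z) = √(1/(-4 + 1) + Z) = √(1/(-3) + Z) = √(-⅓ + Z))
f(I) = -(1 + I)/(9*(9 + I)) (f(I) = -(I + 1)/(9*(I + 9)) = -(1 + I)/(9*(9 + I)))
f(-5) + 120*A(13) = (-1 - 1*(-5))/(9*(9 - 5)) + 120*(√(-3 + 9*13)/3) = (⅑)*(-1 + 5)/4 + 120*(√(-3 + 117)/3) = (⅑)*(¼)*4 + 120*(√114/3) = ⅑ + 40*√114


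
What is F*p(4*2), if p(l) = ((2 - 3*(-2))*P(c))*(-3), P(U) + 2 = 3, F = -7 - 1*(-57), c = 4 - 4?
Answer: -1200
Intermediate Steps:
c = 0
F = 50 (F = -7 + 57 = 50)
P(U) = 1 (P(U) = -2 + 3 = 1)
p(l) = -24 (p(l) = ((2 - 3*(-2))*1)*(-3) = ((2 + 6)*1)*(-3) = (8*1)*(-3) = 8*(-3) = -24)
F*p(4*2) = 50*(-24) = -1200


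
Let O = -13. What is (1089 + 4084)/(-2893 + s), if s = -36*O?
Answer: -5173/2425 ≈ -2.1332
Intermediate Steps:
s = 468 (s = -36*(-13) = 468)
(1089 + 4084)/(-2893 + s) = (1089 + 4084)/(-2893 + 468) = 5173/(-2425) = 5173*(-1/2425) = -5173/2425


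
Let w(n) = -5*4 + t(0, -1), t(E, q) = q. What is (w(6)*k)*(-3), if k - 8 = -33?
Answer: -1575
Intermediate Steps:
k = -25 (k = 8 - 33 = -25)
w(n) = -21 (w(n) = -5*4 - 1 = -20 - 1 = -21)
(w(6)*k)*(-3) = -21*(-25)*(-3) = 525*(-3) = -1575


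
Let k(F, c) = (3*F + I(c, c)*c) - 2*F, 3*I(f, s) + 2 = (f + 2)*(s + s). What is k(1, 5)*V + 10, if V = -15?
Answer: -1705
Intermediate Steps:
I(f, s) = -⅔ + 2*s*(2 + f)/3 (I(f, s) = -⅔ + ((f + 2)*(s + s))/3 = -⅔ + ((2 + f)*(2*s))/3 = -⅔ + (2*s*(2 + f))/3 = -⅔ + 2*s*(2 + f)/3)
k(F, c) = F + c*(-⅔ + 2*c²/3 + 4*c/3) (k(F, c) = (3*F + (-⅔ + 4*c/3 + 2*c*c/3)*c) - 2*F = (3*F + (-⅔ + 4*c/3 + 2*c²/3)*c) - 2*F = (3*F + (-⅔ + 2*c²/3 + 4*c/3)*c) - 2*F = (3*F + c*(-⅔ + 2*c²/3 + 4*c/3)) - 2*F = F + c*(-⅔ + 2*c²/3 + 4*c/3))
k(1, 5)*V + 10 = (1 + (⅔)*5*(-1 + 5² + 2*5))*(-15) + 10 = (1 + (⅔)*5*(-1 + 25 + 10))*(-15) + 10 = (1 + (⅔)*5*34)*(-15) + 10 = (1 + 340/3)*(-15) + 10 = (343/3)*(-15) + 10 = -1715 + 10 = -1705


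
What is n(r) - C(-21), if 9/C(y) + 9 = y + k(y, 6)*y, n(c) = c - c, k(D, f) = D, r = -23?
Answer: -3/137 ≈ -0.021898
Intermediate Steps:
n(c) = 0
C(y) = 9/(-9 + y + y²) (C(y) = 9/(-9 + (y + y*y)) = 9/(-9 + (y + y²)) = 9/(-9 + y + y²))
n(r) - C(-21) = 0 - 9/(-9 - 21 + (-21)²) = 0 - 9/(-9 - 21 + 441) = 0 - 9/411 = 0 - 1*3/137 = 0 - 3/137 = -3/137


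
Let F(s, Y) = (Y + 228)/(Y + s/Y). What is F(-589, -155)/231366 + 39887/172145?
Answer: 6976679872427/30110346052920 ≈ 0.23170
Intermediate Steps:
F(s, Y) = (228 + Y)/(Y + s/Y)
F(-589, -155)/231366 + 39887/172145 = -155*(228 - 155)/(-589 + (-155)²)/231366 + 39887/172145 = -155*73/(-589 + 24025)*(1/231366) + 39887*(1/172145) = -155*73/23436*(1/231366) + 39887/172145 = -155*1/23436*73*(1/231366) + 39887/172145 = -365/756*1/231366 + 39887/172145 = -365/174912696 + 39887/172145 = 6976679872427/30110346052920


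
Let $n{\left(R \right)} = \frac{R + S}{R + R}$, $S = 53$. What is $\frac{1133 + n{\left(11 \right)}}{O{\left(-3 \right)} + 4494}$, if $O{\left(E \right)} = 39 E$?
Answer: $\frac{4165}{16049} \approx 0.25952$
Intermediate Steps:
$n{\left(R \right)} = \frac{53 + R}{2 R}$ ($n{\left(R \right)} = \frac{R + 53}{R + R} = \frac{53 + R}{2 R}$)
$\frac{1133 + n{\left(11 \right)}}{O{\left(-3 \right)} + 4494} = \frac{1133 + \frac{53 + 11}{2 \cdot 11}}{39 \left(-3\right) + 4494} = \frac{1133 + \frac{1}{2} \cdot \frac{1}{11} \cdot 64}{-117 + 4494} = \frac{1133 + \frac{32}{11}}{4377} = \frac{12495}{11} \cdot \frac{1}{4377} = \frac{4165}{16049}$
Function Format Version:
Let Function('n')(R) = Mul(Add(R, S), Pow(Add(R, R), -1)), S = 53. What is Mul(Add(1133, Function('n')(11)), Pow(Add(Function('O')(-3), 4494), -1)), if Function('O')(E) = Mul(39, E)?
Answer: Rational(4165, 16049) ≈ 0.25952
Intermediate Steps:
Function('n')(R) = Mul(Rational(1, 2), Pow(R, -1), Add(53, R)) (Function('n')(R) = Mul(Add(R, 53), Pow(Add(R, R), -1)) = Mul(Add(53, R), Pow(Mul(2, R), -1)) = Mul(Add(53, R), Mul(Rational(1, 2), Pow(R, -1))) = Mul(Rational(1, 2), Pow(R, -1), Add(53, R)))
Mul(Add(1133, Function('n')(11)), Pow(Add(Function('O')(-3), 4494), -1)) = Mul(Add(1133, Mul(Rational(1, 2), Pow(11, -1), Add(53, 11))), Pow(Add(Mul(39, -3), 4494), -1)) = Mul(Add(1133, Mul(Rational(1, 2), Rational(1, 11), 64)), Pow(Add(-117, 4494), -1)) = Mul(Add(1133, Rational(32, 11)), Pow(4377, -1)) = Mul(Rational(12495, 11), Rational(1, 4377)) = Rational(4165, 16049)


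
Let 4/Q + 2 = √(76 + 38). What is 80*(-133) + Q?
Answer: -585196/55 + 2*√114/55 ≈ -10640.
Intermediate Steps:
Q = 4/(-2 + √114) (Q = 4/(-2 + √(76 + 38)) = 4/(-2 + √114) ≈ 0.46098)
80*(-133) + Q = 80*(-133) + (4/55 + 2*√114/55) = -10640 + (4/55 + 2*√114/55) = -585196/55 + 2*√114/55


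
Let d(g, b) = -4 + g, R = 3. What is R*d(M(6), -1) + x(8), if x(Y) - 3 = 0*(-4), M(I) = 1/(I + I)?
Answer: -35/4 ≈ -8.7500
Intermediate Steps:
M(I) = 1/(2*I)
x(Y) = 3 (x(Y) = 3 + 0*(-4) = 3 + 0 = 3)
R*d(M(6), -1) + x(8) = 3*(-4 + (1/2)/6) + 3 = 3*(-4 + (1/2)*(1/6)) + 3 = 3*(-4 + 1/12) + 3 = 3*(-47/12) + 3 = -47/4 + 3 = -35/4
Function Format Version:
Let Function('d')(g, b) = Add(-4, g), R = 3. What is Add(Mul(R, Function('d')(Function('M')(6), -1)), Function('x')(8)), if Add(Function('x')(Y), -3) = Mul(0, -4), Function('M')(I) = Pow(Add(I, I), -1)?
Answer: Rational(-35, 4) ≈ -8.7500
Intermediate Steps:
Function('M')(I) = Mul(Rational(1, 2), Pow(I, -1)) (Function('M')(I) = Pow(Mul(2, I), -1) = Mul(Rational(1, 2), Pow(I, -1)))
Function('x')(Y) = 3 (Function('x')(Y) = Add(3, Mul(0, -4)) = Add(3, 0) = 3)
Add(Mul(R, Function('d')(Function('M')(6), -1)), Function('x')(8)) = Add(Mul(3, Add(-4, Mul(Rational(1, 2), Pow(6, -1)))), 3) = Add(Mul(3, Add(-4, Mul(Rational(1, 2), Rational(1, 6)))), 3) = Add(Mul(3, Add(-4, Rational(1, 12))), 3) = Add(Mul(3, Rational(-47, 12)), 3) = Add(Rational(-47, 4), 3) = Rational(-35, 4)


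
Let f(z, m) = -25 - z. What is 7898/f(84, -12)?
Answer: -7898/109 ≈ -72.459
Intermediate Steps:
7898/f(84, -12) = 7898/(-25 - 1*84) = 7898/(-25 - 84) = 7898/(-109) = 7898*(-1/109) = -7898/109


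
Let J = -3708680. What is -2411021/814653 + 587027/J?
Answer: -9419928668911/3021287288040 ≈ -3.1179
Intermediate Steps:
-2411021/814653 + 587027/J = -2411021/814653 + 587027/(-3708680) = -2411021*1/814653 + 587027*(-1/3708680) = -2411021/814653 - 587027/3708680 = -9419928668911/3021287288040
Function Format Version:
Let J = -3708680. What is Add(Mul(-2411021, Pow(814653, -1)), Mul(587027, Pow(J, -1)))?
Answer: Rational(-9419928668911, 3021287288040) ≈ -3.1179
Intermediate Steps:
Add(Mul(-2411021, Pow(814653, -1)), Mul(587027, Pow(J, -1))) = Add(Mul(-2411021, Pow(814653, -1)), Mul(587027, Pow(-3708680, -1))) = Add(Mul(-2411021, Rational(1, 814653)), Mul(587027, Rational(-1, 3708680))) = Add(Rational(-2411021, 814653), Rational(-587027, 3708680)) = Rational(-9419928668911, 3021287288040)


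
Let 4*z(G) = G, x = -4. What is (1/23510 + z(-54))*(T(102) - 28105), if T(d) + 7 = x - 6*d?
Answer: 4558903776/11755 ≈ 3.8783e+5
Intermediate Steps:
T(d) = -11 - 6*d (T(d) = -7 + (-4 - 6*d) = -11 - 6*d)
z(G) = G/4
(1/23510 + z(-54))*(T(102) - 28105) = (1/23510 + (1/4)*(-54))*((-11 - 6*102) - 28105) = (1/23510 - 27/2)*((-11 - 612) - 28105) = -158692*(-623 - 28105)/11755 = -158692/11755*(-28728) = 4558903776/11755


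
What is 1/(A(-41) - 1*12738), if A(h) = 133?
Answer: -1/12605 ≈ -7.9334e-5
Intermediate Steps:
1/(A(-41) - 1*12738) = 1/(133 - 1*12738) = 1/(133 - 12738) = 1/(-12605) = -1/12605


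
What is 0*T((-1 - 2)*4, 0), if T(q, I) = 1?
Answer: 0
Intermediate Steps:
0*T((-1 - 2)*4, 0) = 0*1 = 0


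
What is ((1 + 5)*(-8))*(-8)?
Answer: 384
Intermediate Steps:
((1 + 5)*(-8))*(-8) = (6*(-8))*(-8) = -48*(-8) = 384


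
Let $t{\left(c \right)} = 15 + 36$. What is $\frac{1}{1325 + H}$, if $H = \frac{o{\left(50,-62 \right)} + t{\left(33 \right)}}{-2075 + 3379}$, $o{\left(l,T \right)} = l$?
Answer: $\frac{1304}{1727901} \approx 0.00075467$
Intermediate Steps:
$t{\left(c \right)} = 51$
$H = \frac{101}{1304}$ ($H = \frac{50 + 51}{-2075 + 3379} = \frac{101}{1304} \approx 0.077454$)
$\frac{1}{1325 + H} = \frac{1}{1325 + \frac{101}{1304}} = \frac{1}{\frac{1727901}{1304}} = \frac{1304}{1727901}$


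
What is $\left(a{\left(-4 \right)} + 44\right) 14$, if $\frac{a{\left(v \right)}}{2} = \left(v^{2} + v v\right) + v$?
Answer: $1400$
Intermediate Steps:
$a{\left(v \right)} = 2 v + 4 v^{2}$ ($a{\left(v \right)} = 2 \left(\left(v^{2} + v v\right) + v\right) = 2 \left(\left(v^{2} + v^{2}\right) + v\right) = 2 \left(2 v^{2} + v\right) = 2 \left(v + 2 v^{2}\right) = 2 v + 4 v^{2}$)
$\left(a{\left(-4 \right)} + 44\right) 14 = \left(2 \left(-4\right) \left(1 + 2 \left(-4\right)\right) + 44\right) 14 = \left(2 \left(-4\right) \left(1 - 8\right) + 44\right) 14 = \left(2 \left(-4\right) \left(-7\right) + 44\right) 14 = \left(56 + 44\right) 14 = 100 \cdot 14 = 1400$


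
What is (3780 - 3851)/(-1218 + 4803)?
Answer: -71/3585 ≈ -0.019805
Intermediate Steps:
(3780 - 3851)/(-1218 + 4803) = -71/3585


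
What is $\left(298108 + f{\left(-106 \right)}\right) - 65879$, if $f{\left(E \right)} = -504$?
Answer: $231725$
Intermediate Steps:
$\left(298108 + f{\left(-106 \right)}\right) - 65879 = \left(298108 - 504\right) - 65879 = 297604 - 65879 = 231725$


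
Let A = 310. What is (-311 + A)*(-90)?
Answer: 90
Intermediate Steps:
(-311 + A)*(-90) = (-311 + 310)*(-90) = -1*(-90) = 90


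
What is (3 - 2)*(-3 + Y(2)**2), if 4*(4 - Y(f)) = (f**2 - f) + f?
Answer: 6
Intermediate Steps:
Y(f) = 4 - f**2/4 (Y(f) = 4 - ((f**2 - f) + f)/4 = 4 - f**2/4)
(3 - 2)*(-3 + Y(2)**2) = (3 - 2)*(-3 + (4 - 1/4*2**2)**2) = 1*(-3 + (4 - 1/4*4)**2) = 1*(-3 + (4 - 1)**2) = 1*(-3 + 3**2) = 1*(-3 + 9) = 1*6 = 6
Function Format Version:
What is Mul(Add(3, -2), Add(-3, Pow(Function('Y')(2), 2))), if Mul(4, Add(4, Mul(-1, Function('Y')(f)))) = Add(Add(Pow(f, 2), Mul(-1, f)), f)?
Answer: 6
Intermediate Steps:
Function('Y')(f) = Add(4, Mul(Rational(-1, 4), Pow(f, 2))) (Function('Y')(f) = Add(4, Mul(Rational(-1, 4), Add(Add(Pow(f, 2), Mul(-1, f)), f))) = Add(4, Mul(Rational(-1, 4), Pow(f, 2))))
Mul(Add(3, -2), Add(-3, Pow(Function('Y')(2), 2))) = Mul(Add(3, -2), Add(-3, Pow(Add(4, Mul(Rational(-1, 4), Pow(2, 2))), 2))) = Mul(1, Add(-3, Pow(Add(4, Mul(Rational(-1, 4), 4)), 2))) = Mul(1, Add(-3, Pow(Add(4, -1), 2))) = Mul(1, Add(-3, Pow(3, 2))) = Mul(1, Add(-3, 9)) = Mul(1, 6) = 6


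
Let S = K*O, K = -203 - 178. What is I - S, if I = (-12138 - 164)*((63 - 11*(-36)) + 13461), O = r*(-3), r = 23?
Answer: -171270129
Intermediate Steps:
O = -69 (O = 23*(-3) = -69)
K = -381
S = 26289 (S = -381*(-69) = 26289)
I = -171243840 (I = -12302*((63 + 396) + 13461) = -12302*(459 + 13461) = -12302*13920 = -171243840)
I - S = -171243840 - 1*26289 = -171243840 - 26289 = -171270129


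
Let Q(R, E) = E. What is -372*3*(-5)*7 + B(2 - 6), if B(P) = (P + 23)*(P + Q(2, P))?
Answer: 38908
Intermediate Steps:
B(P) = 2*P*(23 + P) (B(P) = (P + 23)*(P + P) = (23 + P)*(2*P) = 2*P*(23 + P))
-372*3*(-5)*7 + B(2 - 6) = -372*3*(-5)*7 + 2*(2 - 6)*(23 + (2 - 6)) = -(-5580)*7 + 2*(-4)*(23 - 4) = -372*(-105) + 2*(-4)*19 = 39060 - 152 = 38908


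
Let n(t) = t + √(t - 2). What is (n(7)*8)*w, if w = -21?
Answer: -1176 - 168*√5 ≈ -1551.7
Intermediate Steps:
n(t) = t + √(-2 + t)
(n(7)*8)*w = ((7 + √(-2 + 7))*8)*(-21) = ((7 + √5)*8)*(-21) = (56 + 8*√5)*(-21) = -1176 - 168*√5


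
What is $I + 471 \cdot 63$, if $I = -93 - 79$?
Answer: $29501$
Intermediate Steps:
$I = -172$
$I + 471 \cdot 63 = -172 + 471 \cdot 63 = -172 + 29673 = 29501$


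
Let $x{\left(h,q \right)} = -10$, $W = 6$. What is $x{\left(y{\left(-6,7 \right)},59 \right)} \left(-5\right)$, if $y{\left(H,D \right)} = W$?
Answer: $50$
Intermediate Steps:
$y{\left(H,D \right)} = 6$
$x{\left(y{\left(-6,7 \right)},59 \right)} \left(-5\right) = \left(-10\right) \left(-5\right) = 50$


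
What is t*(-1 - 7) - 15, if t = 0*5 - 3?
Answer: 9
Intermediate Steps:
t = -3 (t = 0 - 3 = -3)
t*(-1 - 7) - 15 = -3*(-1 - 7) - 15 = -3*(-8) - 15 = 24 - 15 = 9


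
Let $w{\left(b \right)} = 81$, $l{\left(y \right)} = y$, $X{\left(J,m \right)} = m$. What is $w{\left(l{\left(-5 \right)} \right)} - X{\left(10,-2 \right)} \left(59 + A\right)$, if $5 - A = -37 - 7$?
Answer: $297$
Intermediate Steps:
$A = 49$ ($A = 5 - \left(-37 - 7\right) = 5 - -44 = 5 + 44 = 49$)
$w{\left(l{\left(-5 \right)} \right)} - X{\left(10,-2 \right)} \left(59 + A\right) = 81 - - 2 \left(59 + 49\right) = 81 - \left(-2\right) 108 = 81 - -216 = 81 + 216 = 297$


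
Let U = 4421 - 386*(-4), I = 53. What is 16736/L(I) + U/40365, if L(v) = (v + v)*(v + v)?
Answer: 37128569/22677057 ≈ 1.6373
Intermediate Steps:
U = 5965 (U = 4421 + 1544 = 5965)
L(v) = 4*v² (L(v) = (2*v)*(2*v) = 4*v²)
16736/L(I) + U/40365 = 16736/((4*53²)) + 5965/40365 = 16736/((4*2809)) + 5965*(1/40365) = 16736/11236 + 1193/8073 = 16736*(1/11236) + 1193/8073 = 4184/2809 + 1193/8073 = 37128569/22677057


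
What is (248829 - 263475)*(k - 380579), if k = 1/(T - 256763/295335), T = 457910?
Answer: 753803364996933208548/135236593087 ≈ 5.5740e+9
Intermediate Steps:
k = 295335/135236593087 (k = 1/(457910 - 256763/295335) = 1/(135236593087/295335) = 295335/135236593087 ≈ 2.1838e-6)
(248829 - 263475)*(k - 380579) = (248829 - 263475)*(295335/135236593087 - 380579) = -14646*(-51468207360162038/135236593087) = 753803364996933208548/135236593087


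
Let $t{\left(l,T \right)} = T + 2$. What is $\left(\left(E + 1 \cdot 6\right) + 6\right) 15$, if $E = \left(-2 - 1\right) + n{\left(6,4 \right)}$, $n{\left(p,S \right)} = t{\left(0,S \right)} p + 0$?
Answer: $675$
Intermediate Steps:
$t{\left(l,T \right)} = 2 + T$
$n{\left(p,S \right)} = p \left(2 + S\right)$ ($n{\left(p,S \right)} = \left(2 + S\right) p + 0 = p \left(2 + S\right) + 0 = p \left(2 + S\right)$)
$E = 33$ ($E = \left(-2 - 1\right) + 6 \left(2 + 4\right) = -3 + 6 \cdot 6 = -3 + 36 = 33$)
$\left(\left(E + 1 \cdot 6\right) + 6\right) 15 = \left(\left(33 + 1 \cdot 6\right) + 6\right) 15 = \left(\left(33 + 6\right) + 6\right) 15 = \left(39 + 6\right) 15 = 45 \cdot 15 = 675$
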